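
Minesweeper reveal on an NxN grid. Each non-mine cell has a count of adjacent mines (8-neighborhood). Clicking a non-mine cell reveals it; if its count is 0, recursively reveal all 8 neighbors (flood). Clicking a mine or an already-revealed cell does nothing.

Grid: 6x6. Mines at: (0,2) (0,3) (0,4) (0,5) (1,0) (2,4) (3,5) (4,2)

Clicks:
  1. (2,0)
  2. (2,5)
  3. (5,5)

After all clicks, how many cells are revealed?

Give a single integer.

Answer: 8

Derivation:
Click 1 (2,0) count=1: revealed 1 new [(2,0)] -> total=1
Click 2 (2,5) count=2: revealed 1 new [(2,5)] -> total=2
Click 3 (5,5) count=0: revealed 6 new [(4,3) (4,4) (4,5) (5,3) (5,4) (5,5)] -> total=8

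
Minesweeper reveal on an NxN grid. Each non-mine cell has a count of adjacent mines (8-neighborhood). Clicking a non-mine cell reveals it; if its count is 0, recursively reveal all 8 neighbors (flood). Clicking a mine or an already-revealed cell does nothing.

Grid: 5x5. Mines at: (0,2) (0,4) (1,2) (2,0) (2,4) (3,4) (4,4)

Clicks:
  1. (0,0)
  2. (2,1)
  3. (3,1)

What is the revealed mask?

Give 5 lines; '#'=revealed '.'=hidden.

Click 1 (0,0) count=0: revealed 4 new [(0,0) (0,1) (1,0) (1,1)] -> total=4
Click 2 (2,1) count=2: revealed 1 new [(2,1)] -> total=5
Click 3 (3,1) count=1: revealed 1 new [(3,1)] -> total=6

Answer: ##...
##...
.#...
.#...
.....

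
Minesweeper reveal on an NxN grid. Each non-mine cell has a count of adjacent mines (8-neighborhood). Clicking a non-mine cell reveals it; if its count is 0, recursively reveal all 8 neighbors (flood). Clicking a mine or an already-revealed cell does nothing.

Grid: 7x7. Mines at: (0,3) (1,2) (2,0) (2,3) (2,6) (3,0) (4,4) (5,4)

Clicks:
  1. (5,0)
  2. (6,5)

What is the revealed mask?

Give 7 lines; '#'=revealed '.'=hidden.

Click 1 (5,0) count=0: revealed 15 new [(3,1) (3,2) (3,3) (4,0) (4,1) (4,2) (4,3) (5,0) (5,1) (5,2) (5,3) (6,0) (6,1) (6,2) (6,3)] -> total=15
Click 2 (6,5) count=1: revealed 1 new [(6,5)] -> total=16

Answer: .......
.......
.......
.###...
####...
####...
####.#.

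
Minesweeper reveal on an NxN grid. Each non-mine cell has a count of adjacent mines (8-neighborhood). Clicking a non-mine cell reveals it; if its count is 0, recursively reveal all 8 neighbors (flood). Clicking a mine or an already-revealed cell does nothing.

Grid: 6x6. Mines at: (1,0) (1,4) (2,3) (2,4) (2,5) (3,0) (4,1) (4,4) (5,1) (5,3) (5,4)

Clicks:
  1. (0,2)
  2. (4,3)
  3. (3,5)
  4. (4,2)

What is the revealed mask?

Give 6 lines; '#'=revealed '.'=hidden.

Click 1 (0,2) count=0: revealed 6 new [(0,1) (0,2) (0,3) (1,1) (1,2) (1,3)] -> total=6
Click 2 (4,3) count=3: revealed 1 new [(4,3)] -> total=7
Click 3 (3,5) count=3: revealed 1 new [(3,5)] -> total=8
Click 4 (4,2) count=3: revealed 1 new [(4,2)] -> total=9

Answer: .###..
.###..
......
.....#
..##..
......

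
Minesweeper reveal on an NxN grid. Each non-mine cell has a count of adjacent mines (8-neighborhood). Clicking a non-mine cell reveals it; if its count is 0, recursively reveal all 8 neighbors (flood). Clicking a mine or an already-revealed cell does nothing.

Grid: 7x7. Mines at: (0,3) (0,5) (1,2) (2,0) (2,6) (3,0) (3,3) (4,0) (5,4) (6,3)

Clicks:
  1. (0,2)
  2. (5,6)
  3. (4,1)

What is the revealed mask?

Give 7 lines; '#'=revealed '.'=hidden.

Click 1 (0,2) count=2: revealed 1 new [(0,2)] -> total=1
Click 2 (5,6) count=0: revealed 8 new [(3,5) (3,6) (4,5) (4,6) (5,5) (5,6) (6,5) (6,6)] -> total=9
Click 3 (4,1) count=2: revealed 1 new [(4,1)] -> total=10

Answer: ..#....
.......
.......
.....##
.#...##
.....##
.....##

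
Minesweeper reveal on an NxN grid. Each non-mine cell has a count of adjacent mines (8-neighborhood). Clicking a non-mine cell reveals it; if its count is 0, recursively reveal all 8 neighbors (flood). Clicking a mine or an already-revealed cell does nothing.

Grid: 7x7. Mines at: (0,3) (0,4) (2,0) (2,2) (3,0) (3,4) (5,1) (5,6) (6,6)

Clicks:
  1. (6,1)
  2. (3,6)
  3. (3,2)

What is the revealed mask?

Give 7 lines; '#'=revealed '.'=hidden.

Answer: .....##
.....##
.....##
..#..##
.....##
.......
.#.....

Derivation:
Click 1 (6,1) count=1: revealed 1 new [(6,1)] -> total=1
Click 2 (3,6) count=0: revealed 10 new [(0,5) (0,6) (1,5) (1,6) (2,5) (2,6) (3,5) (3,6) (4,5) (4,6)] -> total=11
Click 3 (3,2) count=1: revealed 1 new [(3,2)] -> total=12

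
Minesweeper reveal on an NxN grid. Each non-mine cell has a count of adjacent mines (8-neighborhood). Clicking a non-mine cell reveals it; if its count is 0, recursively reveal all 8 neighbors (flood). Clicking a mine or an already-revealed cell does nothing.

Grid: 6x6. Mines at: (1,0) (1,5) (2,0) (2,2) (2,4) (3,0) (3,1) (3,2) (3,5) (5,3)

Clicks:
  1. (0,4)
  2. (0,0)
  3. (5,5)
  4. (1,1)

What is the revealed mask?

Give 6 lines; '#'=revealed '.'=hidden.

Answer: #...#.
.#....
......
......
....##
....##

Derivation:
Click 1 (0,4) count=1: revealed 1 new [(0,4)] -> total=1
Click 2 (0,0) count=1: revealed 1 new [(0,0)] -> total=2
Click 3 (5,5) count=0: revealed 4 new [(4,4) (4,5) (5,4) (5,5)] -> total=6
Click 4 (1,1) count=3: revealed 1 new [(1,1)] -> total=7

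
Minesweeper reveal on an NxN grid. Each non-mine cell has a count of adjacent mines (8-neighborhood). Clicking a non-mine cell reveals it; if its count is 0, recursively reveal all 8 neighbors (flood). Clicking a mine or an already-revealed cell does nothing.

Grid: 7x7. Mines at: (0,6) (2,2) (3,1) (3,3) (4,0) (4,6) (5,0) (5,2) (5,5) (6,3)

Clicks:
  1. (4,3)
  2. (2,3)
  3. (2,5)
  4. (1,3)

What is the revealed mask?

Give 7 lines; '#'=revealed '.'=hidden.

Click 1 (4,3) count=2: revealed 1 new [(4,3)] -> total=1
Click 2 (2,3) count=2: revealed 1 new [(2,3)] -> total=2
Click 3 (2,5) count=0: revealed 21 new [(0,0) (0,1) (0,2) (0,3) (0,4) (0,5) (1,0) (1,1) (1,2) (1,3) (1,4) (1,5) (1,6) (2,0) (2,1) (2,4) (2,5) (2,6) (3,4) (3,5) (3,6)] -> total=23
Click 4 (1,3) count=1: revealed 0 new [(none)] -> total=23

Answer: ######.
#######
##.####
....###
...#...
.......
.......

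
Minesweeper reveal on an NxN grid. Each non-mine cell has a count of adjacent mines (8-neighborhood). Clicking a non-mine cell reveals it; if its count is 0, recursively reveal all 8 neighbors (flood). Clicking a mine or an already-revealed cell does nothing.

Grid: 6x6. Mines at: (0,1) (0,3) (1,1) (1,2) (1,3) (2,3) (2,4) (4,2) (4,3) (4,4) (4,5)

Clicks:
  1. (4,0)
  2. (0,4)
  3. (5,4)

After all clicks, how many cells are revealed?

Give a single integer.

Click 1 (4,0) count=0: revealed 8 new [(2,0) (2,1) (3,0) (3,1) (4,0) (4,1) (5,0) (5,1)] -> total=8
Click 2 (0,4) count=2: revealed 1 new [(0,4)] -> total=9
Click 3 (5,4) count=3: revealed 1 new [(5,4)] -> total=10

Answer: 10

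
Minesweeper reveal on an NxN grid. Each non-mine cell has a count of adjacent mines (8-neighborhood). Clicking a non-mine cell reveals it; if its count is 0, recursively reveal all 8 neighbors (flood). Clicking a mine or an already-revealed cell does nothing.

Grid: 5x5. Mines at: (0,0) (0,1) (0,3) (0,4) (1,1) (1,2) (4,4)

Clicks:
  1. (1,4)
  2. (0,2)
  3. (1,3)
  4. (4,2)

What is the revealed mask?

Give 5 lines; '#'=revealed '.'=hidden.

Click 1 (1,4) count=2: revealed 1 new [(1,4)] -> total=1
Click 2 (0,2) count=4: revealed 1 new [(0,2)] -> total=2
Click 3 (1,3) count=3: revealed 1 new [(1,3)] -> total=3
Click 4 (4,2) count=0: revealed 12 new [(2,0) (2,1) (2,2) (2,3) (3,0) (3,1) (3,2) (3,3) (4,0) (4,1) (4,2) (4,3)] -> total=15

Answer: ..#..
...##
####.
####.
####.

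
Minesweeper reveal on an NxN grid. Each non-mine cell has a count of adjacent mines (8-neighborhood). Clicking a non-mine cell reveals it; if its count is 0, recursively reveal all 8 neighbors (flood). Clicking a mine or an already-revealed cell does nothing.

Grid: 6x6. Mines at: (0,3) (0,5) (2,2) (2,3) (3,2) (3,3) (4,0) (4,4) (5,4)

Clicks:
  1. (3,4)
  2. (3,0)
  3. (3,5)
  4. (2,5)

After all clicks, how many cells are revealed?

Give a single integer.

Click 1 (3,4) count=3: revealed 1 new [(3,4)] -> total=1
Click 2 (3,0) count=1: revealed 1 new [(3,0)] -> total=2
Click 3 (3,5) count=1: revealed 1 new [(3,5)] -> total=3
Click 4 (2,5) count=0: revealed 4 new [(1,4) (1,5) (2,4) (2,5)] -> total=7

Answer: 7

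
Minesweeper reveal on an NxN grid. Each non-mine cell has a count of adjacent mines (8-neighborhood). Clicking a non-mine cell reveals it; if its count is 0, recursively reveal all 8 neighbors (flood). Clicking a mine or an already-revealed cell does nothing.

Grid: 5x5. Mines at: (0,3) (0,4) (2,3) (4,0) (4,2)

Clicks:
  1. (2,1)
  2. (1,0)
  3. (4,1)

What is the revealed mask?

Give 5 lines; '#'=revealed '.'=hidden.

Answer: ###..
###..
###..
###..
.#...

Derivation:
Click 1 (2,1) count=0: revealed 12 new [(0,0) (0,1) (0,2) (1,0) (1,1) (1,2) (2,0) (2,1) (2,2) (3,0) (3,1) (3,2)] -> total=12
Click 2 (1,0) count=0: revealed 0 new [(none)] -> total=12
Click 3 (4,1) count=2: revealed 1 new [(4,1)] -> total=13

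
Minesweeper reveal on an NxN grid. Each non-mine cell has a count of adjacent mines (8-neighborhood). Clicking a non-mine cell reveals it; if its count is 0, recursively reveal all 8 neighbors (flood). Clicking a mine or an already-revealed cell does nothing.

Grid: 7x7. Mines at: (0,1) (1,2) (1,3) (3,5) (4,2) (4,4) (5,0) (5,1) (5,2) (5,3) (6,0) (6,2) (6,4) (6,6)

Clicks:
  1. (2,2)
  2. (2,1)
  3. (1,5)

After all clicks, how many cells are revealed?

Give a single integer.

Click 1 (2,2) count=2: revealed 1 new [(2,2)] -> total=1
Click 2 (2,1) count=1: revealed 1 new [(2,1)] -> total=2
Click 3 (1,5) count=0: revealed 9 new [(0,4) (0,5) (0,6) (1,4) (1,5) (1,6) (2,4) (2,5) (2,6)] -> total=11

Answer: 11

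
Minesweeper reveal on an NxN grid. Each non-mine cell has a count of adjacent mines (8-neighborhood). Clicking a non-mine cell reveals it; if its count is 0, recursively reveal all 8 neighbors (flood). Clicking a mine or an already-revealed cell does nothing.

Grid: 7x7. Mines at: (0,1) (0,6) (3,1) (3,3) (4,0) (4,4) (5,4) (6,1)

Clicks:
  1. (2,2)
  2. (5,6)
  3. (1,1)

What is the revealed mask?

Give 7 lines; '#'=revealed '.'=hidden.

Click 1 (2,2) count=2: revealed 1 new [(2,2)] -> total=1
Click 2 (5,6) count=0: revealed 22 new [(0,2) (0,3) (0,4) (0,5) (1,2) (1,3) (1,4) (1,5) (1,6) (2,3) (2,4) (2,5) (2,6) (3,4) (3,5) (3,6) (4,5) (4,6) (5,5) (5,6) (6,5) (6,6)] -> total=23
Click 3 (1,1) count=1: revealed 1 new [(1,1)] -> total=24

Answer: ..####.
.######
..#####
....###
.....##
.....##
.....##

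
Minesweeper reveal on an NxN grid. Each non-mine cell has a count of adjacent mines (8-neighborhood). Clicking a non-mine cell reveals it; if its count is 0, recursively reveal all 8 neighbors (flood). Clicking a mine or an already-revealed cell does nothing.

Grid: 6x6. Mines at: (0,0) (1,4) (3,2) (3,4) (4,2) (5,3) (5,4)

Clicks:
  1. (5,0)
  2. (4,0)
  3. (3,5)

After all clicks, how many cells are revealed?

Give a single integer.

Click 1 (5,0) count=0: revealed 10 new [(1,0) (1,1) (2,0) (2,1) (3,0) (3,1) (4,0) (4,1) (5,0) (5,1)] -> total=10
Click 2 (4,0) count=0: revealed 0 new [(none)] -> total=10
Click 3 (3,5) count=1: revealed 1 new [(3,5)] -> total=11

Answer: 11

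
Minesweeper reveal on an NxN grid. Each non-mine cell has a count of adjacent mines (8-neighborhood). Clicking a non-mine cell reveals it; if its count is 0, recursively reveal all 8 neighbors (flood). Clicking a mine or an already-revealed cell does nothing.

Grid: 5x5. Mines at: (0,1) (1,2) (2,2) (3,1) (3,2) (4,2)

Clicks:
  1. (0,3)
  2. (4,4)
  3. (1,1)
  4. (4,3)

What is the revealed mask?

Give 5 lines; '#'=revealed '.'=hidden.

Answer: ...##
.#.##
...##
...##
...##

Derivation:
Click 1 (0,3) count=1: revealed 1 new [(0,3)] -> total=1
Click 2 (4,4) count=0: revealed 9 new [(0,4) (1,3) (1,4) (2,3) (2,4) (3,3) (3,4) (4,3) (4,4)] -> total=10
Click 3 (1,1) count=3: revealed 1 new [(1,1)] -> total=11
Click 4 (4,3) count=2: revealed 0 new [(none)] -> total=11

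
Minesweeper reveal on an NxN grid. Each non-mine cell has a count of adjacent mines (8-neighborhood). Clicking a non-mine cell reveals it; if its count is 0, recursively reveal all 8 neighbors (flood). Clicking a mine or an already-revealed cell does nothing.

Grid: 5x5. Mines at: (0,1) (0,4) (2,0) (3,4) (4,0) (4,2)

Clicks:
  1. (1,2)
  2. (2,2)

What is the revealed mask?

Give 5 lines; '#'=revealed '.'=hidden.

Answer: .....
.###.
.###.
.###.
.....

Derivation:
Click 1 (1,2) count=1: revealed 1 new [(1,2)] -> total=1
Click 2 (2,2) count=0: revealed 8 new [(1,1) (1,3) (2,1) (2,2) (2,3) (3,1) (3,2) (3,3)] -> total=9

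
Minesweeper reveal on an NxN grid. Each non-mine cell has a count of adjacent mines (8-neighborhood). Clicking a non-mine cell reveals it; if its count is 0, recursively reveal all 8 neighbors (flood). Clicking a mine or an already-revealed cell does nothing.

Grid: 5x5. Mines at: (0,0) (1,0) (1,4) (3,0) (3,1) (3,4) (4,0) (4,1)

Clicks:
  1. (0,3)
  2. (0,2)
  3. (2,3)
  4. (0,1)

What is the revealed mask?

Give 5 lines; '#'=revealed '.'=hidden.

Click 1 (0,3) count=1: revealed 1 new [(0,3)] -> total=1
Click 2 (0,2) count=0: revealed 8 new [(0,1) (0,2) (1,1) (1,2) (1,3) (2,1) (2,2) (2,3)] -> total=9
Click 3 (2,3) count=2: revealed 0 new [(none)] -> total=9
Click 4 (0,1) count=2: revealed 0 new [(none)] -> total=9

Answer: .###.
.###.
.###.
.....
.....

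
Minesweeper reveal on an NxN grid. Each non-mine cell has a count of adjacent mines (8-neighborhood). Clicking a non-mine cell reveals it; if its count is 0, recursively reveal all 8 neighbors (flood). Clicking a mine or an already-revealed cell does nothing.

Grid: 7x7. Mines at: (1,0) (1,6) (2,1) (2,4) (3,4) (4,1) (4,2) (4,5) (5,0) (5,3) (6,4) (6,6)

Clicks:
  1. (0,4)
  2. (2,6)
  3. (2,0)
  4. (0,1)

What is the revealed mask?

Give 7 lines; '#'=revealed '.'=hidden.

Answer: .#####.
.#####.
#.....#
.......
.......
.......
.......

Derivation:
Click 1 (0,4) count=0: revealed 10 new [(0,1) (0,2) (0,3) (0,4) (0,5) (1,1) (1,2) (1,3) (1,4) (1,5)] -> total=10
Click 2 (2,6) count=1: revealed 1 new [(2,6)] -> total=11
Click 3 (2,0) count=2: revealed 1 new [(2,0)] -> total=12
Click 4 (0,1) count=1: revealed 0 new [(none)] -> total=12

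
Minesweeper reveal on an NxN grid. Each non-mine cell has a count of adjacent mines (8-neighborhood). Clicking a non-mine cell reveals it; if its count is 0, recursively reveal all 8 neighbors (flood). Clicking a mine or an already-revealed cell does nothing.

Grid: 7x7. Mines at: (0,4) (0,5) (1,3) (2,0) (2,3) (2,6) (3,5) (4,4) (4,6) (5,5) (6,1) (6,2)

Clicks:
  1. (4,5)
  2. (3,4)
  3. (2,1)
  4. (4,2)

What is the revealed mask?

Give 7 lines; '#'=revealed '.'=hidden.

Click 1 (4,5) count=4: revealed 1 new [(4,5)] -> total=1
Click 2 (3,4) count=3: revealed 1 new [(3,4)] -> total=2
Click 3 (2,1) count=1: revealed 1 new [(2,1)] -> total=3
Click 4 (4,2) count=0: revealed 12 new [(3,0) (3,1) (3,2) (3,3) (4,0) (4,1) (4,2) (4,3) (5,0) (5,1) (5,2) (5,3)] -> total=15

Answer: .......
.......
.#.....
#####..
####.#.
####...
.......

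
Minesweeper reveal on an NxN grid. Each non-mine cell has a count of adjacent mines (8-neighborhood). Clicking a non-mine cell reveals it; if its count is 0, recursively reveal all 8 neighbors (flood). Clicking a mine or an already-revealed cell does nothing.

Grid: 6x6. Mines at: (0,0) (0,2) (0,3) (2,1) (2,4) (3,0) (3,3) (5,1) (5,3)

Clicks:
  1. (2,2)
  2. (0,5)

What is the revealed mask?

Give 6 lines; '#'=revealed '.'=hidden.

Answer: ....##
....##
..#...
......
......
......

Derivation:
Click 1 (2,2) count=2: revealed 1 new [(2,2)] -> total=1
Click 2 (0,5) count=0: revealed 4 new [(0,4) (0,5) (1,4) (1,5)] -> total=5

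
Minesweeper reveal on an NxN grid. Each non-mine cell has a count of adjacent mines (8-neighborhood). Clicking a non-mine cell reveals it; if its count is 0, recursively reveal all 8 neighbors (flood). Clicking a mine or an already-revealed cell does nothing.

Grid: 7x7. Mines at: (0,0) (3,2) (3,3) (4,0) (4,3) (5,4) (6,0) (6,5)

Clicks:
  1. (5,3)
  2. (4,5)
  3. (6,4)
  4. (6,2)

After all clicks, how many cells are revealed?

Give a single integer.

Answer: 8

Derivation:
Click 1 (5,3) count=2: revealed 1 new [(5,3)] -> total=1
Click 2 (4,5) count=1: revealed 1 new [(4,5)] -> total=2
Click 3 (6,4) count=2: revealed 1 new [(6,4)] -> total=3
Click 4 (6,2) count=0: revealed 5 new [(5,1) (5,2) (6,1) (6,2) (6,3)] -> total=8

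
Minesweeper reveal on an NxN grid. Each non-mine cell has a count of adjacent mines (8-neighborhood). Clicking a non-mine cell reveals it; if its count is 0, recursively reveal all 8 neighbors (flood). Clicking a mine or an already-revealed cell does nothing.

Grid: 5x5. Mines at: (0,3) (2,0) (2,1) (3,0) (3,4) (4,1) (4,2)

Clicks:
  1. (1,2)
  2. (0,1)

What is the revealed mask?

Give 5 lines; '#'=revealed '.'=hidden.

Click 1 (1,2) count=2: revealed 1 new [(1,2)] -> total=1
Click 2 (0,1) count=0: revealed 5 new [(0,0) (0,1) (0,2) (1,0) (1,1)] -> total=6

Answer: ###..
###..
.....
.....
.....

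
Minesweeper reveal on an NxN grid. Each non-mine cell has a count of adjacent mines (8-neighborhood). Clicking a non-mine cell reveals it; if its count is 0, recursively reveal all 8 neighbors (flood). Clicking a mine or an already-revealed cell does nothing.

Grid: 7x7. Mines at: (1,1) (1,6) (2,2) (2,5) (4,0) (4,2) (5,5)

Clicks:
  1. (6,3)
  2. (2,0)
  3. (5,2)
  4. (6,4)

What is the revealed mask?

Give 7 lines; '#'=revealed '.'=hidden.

Answer: .......
.......
#......
.......
.......
#####..
#####..

Derivation:
Click 1 (6,3) count=0: revealed 10 new [(5,0) (5,1) (5,2) (5,3) (5,4) (6,0) (6,1) (6,2) (6,3) (6,4)] -> total=10
Click 2 (2,0) count=1: revealed 1 new [(2,0)] -> total=11
Click 3 (5,2) count=1: revealed 0 new [(none)] -> total=11
Click 4 (6,4) count=1: revealed 0 new [(none)] -> total=11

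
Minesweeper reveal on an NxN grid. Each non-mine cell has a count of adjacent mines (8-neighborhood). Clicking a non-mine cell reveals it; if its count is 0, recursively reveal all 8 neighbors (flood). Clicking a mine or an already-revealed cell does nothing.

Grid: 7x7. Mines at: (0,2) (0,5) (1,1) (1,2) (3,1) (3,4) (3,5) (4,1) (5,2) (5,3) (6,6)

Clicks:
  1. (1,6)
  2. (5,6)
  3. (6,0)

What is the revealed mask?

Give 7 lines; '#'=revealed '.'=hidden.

Answer: .......
......#
.......
.......
.......
##....#
##.....

Derivation:
Click 1 (1,6) count=1: revealed 1 new [(1,6)] -> total=1
Click 2 (5,6) count=1: revealed 1 new [(5,6)] -> total=2
Click 3 (6,0) count=0: revealed 4 new [(5,0) (5,1) (6,0) (6,1)] -> total=6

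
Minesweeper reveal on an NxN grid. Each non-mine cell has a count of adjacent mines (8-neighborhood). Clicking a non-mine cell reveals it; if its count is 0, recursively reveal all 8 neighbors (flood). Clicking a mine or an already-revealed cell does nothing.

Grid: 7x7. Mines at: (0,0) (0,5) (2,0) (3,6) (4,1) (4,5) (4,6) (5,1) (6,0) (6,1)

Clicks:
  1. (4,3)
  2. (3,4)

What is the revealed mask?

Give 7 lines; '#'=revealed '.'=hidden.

Click 1 (4,3) count=0: revealed 32 new [(0,1) (0,2) (0,3) (0,4) (1,1) (1,2) (1,3) (1,4) (1,5) (2,1) (2,2) (2,3) (2,4) (2,5) (3,1) (3,2) (3,3) (3,4) (3,5) (4,2) (4,3) (4,4) (5,2) (5,3) (5,4) (5,5) (5,6) (6,2) (6,3) (6,4) (6,5) (6,6)] -> total=32
Click 2 (3,4) count=1: revealed 0 new [(none)] -> total=32

Answer: .####..
.#####.
.#####.
.#####.
..###..
..#####
..#####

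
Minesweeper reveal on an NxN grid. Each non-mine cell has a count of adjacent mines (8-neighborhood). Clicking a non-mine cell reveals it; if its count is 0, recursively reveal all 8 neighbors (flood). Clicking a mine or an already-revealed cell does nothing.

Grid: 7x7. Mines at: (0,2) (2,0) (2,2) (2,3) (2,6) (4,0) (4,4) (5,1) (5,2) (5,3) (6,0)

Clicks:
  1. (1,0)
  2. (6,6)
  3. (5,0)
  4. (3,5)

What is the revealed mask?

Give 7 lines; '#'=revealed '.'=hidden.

Click 1 (1,0) count=1: revealed 1 new [(1,0)] -> total=1
Click 2 (6,6) count=0: revealed 10 new [(3,5) (3,6) (4,5) (4,6) (5,4) (5,5) (5,6) (6,4) (6,5) (6,6)] -> total=11
Click 3 (5,0) count=3: revealed 1 new [(5,0)] -> total=12
Click 4 (3,5) count=2: revealed 0 new [(none)] -> total=12

Answer: .......
#......
.......
.....##
.....##
#...###
....###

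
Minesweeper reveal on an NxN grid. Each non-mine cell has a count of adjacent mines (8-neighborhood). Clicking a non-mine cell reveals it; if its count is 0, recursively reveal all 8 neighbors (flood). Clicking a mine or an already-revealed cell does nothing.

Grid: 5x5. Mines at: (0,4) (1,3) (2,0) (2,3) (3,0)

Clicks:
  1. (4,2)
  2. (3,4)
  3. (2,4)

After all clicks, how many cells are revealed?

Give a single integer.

Click 1 (4,2) count=0: revealed 8 new [(3,1) (3,2) (3,3) (3,4) (4,1) (4,2) (4,3) (4,4)] -> total=8
Click 2 (3,4) count=1: revealed 0 new [(none)] -> total=8
Click 3 (2,4) count=2: revealed 1 new [(2,4)] -> total=9

Answer: 9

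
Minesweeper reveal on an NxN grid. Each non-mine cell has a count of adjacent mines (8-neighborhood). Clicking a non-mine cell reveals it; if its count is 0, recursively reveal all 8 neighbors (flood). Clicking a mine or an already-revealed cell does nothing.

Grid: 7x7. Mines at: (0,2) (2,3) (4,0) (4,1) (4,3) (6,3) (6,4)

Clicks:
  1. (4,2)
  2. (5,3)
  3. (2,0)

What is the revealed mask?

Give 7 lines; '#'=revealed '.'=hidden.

Answer: ##.....
###....
###....
###....
..#....
...#...
.......

Derivation:
Click 1 (4,2) count=2: revealed 1 new [(4,2)] -> total=1
Click 2 (5,3) count=3: revealed 1 new [(5,3)] -> total=2
Click 3 (2,0) count=0: revealed 11 new [(0,0) (0,1) (1,0) (1,1) (1,2) (2,0) (2,1) (2,2) (3,0) (3,1) (3,2)] -> total=13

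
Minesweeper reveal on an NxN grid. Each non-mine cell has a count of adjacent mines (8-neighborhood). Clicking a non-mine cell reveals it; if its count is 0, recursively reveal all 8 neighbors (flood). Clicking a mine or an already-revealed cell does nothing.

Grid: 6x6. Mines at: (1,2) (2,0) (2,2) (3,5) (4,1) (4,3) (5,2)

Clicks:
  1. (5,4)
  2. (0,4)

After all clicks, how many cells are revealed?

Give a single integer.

Answer: 10

Derivation:
Click 1 (5,4) count=1: revealed 1 new [(5,4)] -> total=1
Click 2 (0,4) count=0: revealed 9 new [(0,3) (0,4) (0,5) (1,3) (1,4) (1,5) (2,3) (2,4) (2,5)] -> total=10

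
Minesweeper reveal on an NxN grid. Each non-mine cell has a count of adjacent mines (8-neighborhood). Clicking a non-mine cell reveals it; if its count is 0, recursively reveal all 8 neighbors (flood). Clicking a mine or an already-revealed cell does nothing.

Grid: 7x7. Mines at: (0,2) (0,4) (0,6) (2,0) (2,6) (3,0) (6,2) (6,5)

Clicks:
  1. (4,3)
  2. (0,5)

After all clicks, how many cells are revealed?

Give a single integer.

Answer: 29

Derivation:
Click 1 (4,3) count=0: revealed 28 new [(1,1) (1,2) (1,3) (1,4) (1,5) (2,1) (2,2) (2,3) (2,4) (2,5) (3,1) (3,2) (3,3) (3,4) (3,5) (3,6) (4,1) (4,2) (4,3) (4,4) (4,5) (4,6) (5,1) (5,2) (5,3) (5,4) (5,5) (5,6)] -> total=28
Click 2 (0,5) count=2: revealed 1 new [(0,5)] -> total=29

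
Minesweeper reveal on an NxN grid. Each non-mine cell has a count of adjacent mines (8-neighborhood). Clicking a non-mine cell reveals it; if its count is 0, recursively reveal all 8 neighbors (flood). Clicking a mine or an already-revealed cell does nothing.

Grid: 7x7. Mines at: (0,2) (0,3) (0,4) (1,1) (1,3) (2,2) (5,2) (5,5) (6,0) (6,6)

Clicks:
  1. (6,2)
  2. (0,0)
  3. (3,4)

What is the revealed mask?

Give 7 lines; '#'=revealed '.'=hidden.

Answer: #....##
....###
...####
...####
...####
.......
..#....

Derivation:
Click 1 (6,2) count=1: revealed 1 new [(6,2)] -> total=1
Click 2 (0,0) count=1: revealed 1 new [(0,0)] -> total=2
Click 3 (3,4) count=0: revealed 17 new [(0,5) (0,6) (1,4) (1,5) (1,6) (2,3) (2,4) (2,5) (2,6) (3,3) (3,4) (3,5) (3,6) (4,3) (4,4) (4,5) (4,6)] -> total=19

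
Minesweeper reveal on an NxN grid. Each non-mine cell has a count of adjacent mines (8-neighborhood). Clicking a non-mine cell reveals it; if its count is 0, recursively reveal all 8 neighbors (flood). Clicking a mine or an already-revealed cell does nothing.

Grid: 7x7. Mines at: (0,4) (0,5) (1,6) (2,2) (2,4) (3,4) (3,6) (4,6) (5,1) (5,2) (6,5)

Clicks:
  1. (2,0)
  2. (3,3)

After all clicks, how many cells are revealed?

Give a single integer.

Answer: 15

Derivation:
Click 1 (2,0) count=0: revealed 14 new [(0,0) (0,1) (0,2) (0,3) (1,0) (1,1) (1,2) (1,3) (2,0) (2,1) (3,0) (3,1) (4,0) (4,1)] -> total=14
Click 2 (3,3) count=3: revealed 1 new [(3,3)] -> total=15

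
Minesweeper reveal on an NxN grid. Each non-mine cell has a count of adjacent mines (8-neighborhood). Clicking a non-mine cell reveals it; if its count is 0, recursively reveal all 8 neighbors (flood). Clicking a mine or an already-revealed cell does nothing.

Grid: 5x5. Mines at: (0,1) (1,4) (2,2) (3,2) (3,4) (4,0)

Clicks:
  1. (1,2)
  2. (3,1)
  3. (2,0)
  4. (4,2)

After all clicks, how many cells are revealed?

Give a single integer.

Click 1 (1,2) count=2: revealed 1 new [(1,2)] -> total=1
Click 2 (3,1) count=3: revealed 1 new [(3,1)] -> total=2
Click 3 (2,0) count=0: revealed 5 new [(1,0) (1,1) (2,0) (2,1) (3,0)] -> total=7
Click 4 (4,2) count=1: revealed 1 new [(4,2)] -> total=8

Answer: 8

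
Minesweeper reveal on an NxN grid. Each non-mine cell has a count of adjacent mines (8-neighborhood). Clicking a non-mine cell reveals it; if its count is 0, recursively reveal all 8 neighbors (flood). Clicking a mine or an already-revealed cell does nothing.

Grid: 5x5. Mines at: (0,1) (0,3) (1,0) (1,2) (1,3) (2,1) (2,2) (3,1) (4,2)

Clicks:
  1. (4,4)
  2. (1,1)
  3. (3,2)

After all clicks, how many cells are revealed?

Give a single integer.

Answer: 8

Derivation:
Click 1 (4,4) count=0: revealed 6 new [(2,3) (2,4) (3,3) (3,4) (4,3) (4,4)] -> total=6
Click 2 (1,1) count=5: revealed 1 new [(1,1)] -> total=7
Click 3 (3,2) count=4: revealed 1 new [(3,2)] -> total=8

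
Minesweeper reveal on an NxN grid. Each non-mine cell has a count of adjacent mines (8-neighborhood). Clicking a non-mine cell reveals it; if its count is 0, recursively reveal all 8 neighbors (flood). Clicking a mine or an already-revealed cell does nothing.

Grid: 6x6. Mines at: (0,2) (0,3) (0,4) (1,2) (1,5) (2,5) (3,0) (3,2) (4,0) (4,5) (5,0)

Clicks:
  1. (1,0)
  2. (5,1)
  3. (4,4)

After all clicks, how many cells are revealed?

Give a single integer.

Click 1 (1,0) count=0: revealed 6 new [(0,0) (0,1) (1,0) (1,1) (2,0) (2,1)] -> total=6
Click 2 (5,1) count=2: revealed 1 new [(5,1)] -> total=7
Click 3 (4,4) count=1: revealed 1 new [(4,4)] -> total=8

Answer: 8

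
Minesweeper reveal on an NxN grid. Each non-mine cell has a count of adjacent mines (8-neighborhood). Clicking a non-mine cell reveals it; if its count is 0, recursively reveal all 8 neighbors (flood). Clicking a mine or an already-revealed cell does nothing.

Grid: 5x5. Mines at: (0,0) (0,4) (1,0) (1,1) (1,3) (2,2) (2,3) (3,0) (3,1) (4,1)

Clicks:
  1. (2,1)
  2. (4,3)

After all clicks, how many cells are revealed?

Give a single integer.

Click 1 (2,1) count=5: revealed 1 new [(2,1)] -> total=1
Click 2 (4,3) count=0: revealed 6 new [(3,2) (3,3) (3,4) (4,2) (4,3) (4,4)] -> total=7

Answer: 7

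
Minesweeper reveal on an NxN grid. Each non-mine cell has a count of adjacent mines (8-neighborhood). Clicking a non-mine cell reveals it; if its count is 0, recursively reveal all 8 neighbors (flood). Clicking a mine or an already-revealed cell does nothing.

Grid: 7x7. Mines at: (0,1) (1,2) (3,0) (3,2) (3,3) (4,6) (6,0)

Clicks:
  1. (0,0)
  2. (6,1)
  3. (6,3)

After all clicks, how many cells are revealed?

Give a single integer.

Answer: 18

Derivation:
Click 1 (0,0) count=1: revealed 1 new [(0,0)] -> total=1
Click 2 (6,1) count=1: revealed 1 new [(6,1)] -> total=2
Click 3 (6,3) count=0: revealed 16 new [(4,1) (4,2) (4,3) (4,4) (4,5) (5,1) (5,2) (5,3) (5,4) (5,5) (5,6) (6,2) (6,3) (6,4) (6,5) (6,6)] -> total=18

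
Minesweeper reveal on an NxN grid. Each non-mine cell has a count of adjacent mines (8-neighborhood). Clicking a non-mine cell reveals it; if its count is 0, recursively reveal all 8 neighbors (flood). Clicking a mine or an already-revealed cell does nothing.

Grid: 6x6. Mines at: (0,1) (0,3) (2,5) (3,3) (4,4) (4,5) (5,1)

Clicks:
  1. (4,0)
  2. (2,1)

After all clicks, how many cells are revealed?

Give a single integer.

Click 1 (4,0) count=1: revealed 1 new [(4,0)] -> total=1
Click 2 (2,1) count=0: revealed 11 new [(1,0) (1,1) (1,2) (2,0) (2,1) (2,2) (3,0) (3,1) (3,2) (4,1) (4,2)] -> total=12

Answer: 12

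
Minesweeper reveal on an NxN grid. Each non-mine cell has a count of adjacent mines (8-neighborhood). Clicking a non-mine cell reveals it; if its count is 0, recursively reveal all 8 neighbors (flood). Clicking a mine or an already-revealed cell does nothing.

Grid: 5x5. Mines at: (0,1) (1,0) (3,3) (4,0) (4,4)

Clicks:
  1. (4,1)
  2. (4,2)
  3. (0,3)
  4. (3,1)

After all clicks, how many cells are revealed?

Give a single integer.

Answer: 12

Derivation:
Click 1 (4,1) count=1: revealed 1 new [(4,1)] -> total=1
Click 2 (4,2) count=1: revealed 1 new [(4,2)] -> total=2
Click 3 (0,3) count=0: revealed 9 new [(0,2) (0,3) (0,4) (1,2) (1,3) (1,4) (2,2) (2,3) (2,4)] -> total=11
Click 4 (3,1) count=1: revealed 1 new [(3,1)] -> total=12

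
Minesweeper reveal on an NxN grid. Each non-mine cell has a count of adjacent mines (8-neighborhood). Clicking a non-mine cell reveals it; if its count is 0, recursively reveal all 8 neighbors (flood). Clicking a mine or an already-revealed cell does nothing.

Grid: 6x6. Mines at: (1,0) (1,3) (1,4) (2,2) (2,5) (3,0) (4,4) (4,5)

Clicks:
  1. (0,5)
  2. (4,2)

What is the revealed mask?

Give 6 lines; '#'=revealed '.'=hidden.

Answer: .....#
......
......
.###..
####..
####..

Derivation:
Click 1 (0,5) count=1: revealed 1 new [(0,5)] -> total=1
Click 2 (4,2) count=0: revealed 11 new [(3,1) (3,2) (3,3) (4,0) (4,1) (4,2) (4,3) (5,0) (5,1) (5,2) (5,3)] -> total=12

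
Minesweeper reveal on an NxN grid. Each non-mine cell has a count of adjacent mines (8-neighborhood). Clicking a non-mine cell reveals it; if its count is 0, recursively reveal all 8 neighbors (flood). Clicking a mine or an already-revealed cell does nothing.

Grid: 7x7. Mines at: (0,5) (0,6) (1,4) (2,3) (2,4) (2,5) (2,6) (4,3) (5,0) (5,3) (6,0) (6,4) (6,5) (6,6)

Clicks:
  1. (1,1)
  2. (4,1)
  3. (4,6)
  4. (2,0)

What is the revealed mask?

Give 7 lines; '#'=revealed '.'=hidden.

Answer: ####...
####...
###....
###.###
###.###
....###
.......

Derivation:
Click 1 (1,1) count=0: revealed 17 new [(0,0) (0,1) (0,2) (0,3) (1,0) (1,1) (1,2) (1,3) (2,0) (2,1) (2,2) (3,0) (3,1) (3,2) (4,0) (4,1) (4,2)] -> total=17
Click 2 (4,1) count=1: revealed 0 new [(none)] -> total=17
Click 3 (4,6) count=0: revealed 9 new [(3,4) (3,5) (3,6) (4,4) (4,5) (4,6) (5,4) (5,5) (5,6)] -> total=26
Click 4 (2,0) count=0: revealed 0 new [(none)] -> total=26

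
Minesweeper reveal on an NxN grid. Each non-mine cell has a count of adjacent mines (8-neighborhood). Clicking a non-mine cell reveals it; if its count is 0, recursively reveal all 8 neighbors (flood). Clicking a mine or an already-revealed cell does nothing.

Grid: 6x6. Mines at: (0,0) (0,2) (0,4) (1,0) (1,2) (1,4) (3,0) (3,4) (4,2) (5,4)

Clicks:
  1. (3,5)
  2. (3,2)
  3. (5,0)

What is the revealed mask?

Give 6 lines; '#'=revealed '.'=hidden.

Answer: ......
......
......
..#..#
##....
##....

Derivation:
Click 1 (3,5) count=1: revealed 1 new [(3,5)] -> total=1
Click 2 (3,2) count=1: revealed 1 new [(3,2)] -> total=2
Click 3 (5,0) count=0: revealed 4 new [(4,0) (4,1) (5,0) (5,1)] -> total=6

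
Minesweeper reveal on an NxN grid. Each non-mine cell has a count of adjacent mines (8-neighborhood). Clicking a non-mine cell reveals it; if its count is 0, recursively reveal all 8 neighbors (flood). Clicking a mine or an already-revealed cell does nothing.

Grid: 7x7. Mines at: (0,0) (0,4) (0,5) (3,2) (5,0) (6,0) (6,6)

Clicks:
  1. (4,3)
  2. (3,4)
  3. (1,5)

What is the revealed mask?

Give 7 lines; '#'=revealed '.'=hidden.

Answer: .......
...####
...####
...####
.######
.######
.#####.

Derivation:
Click 1 (4,3) count=1: revealed 1 new [(4,3)] -> total=1
Click 2 (3,4) count=0: revealed 28 new [(1,3) (1,4) (1,5) (1,6) (2,3) (2,4) (2,5) (2,6) (3,3) (3,4) (3,5) (3,6) (4,1) (4,2) (4,4) (4,5) (4,6) (5,1) (5,2) (5,3) (5,4) (5,5) (5,6) (6,1) (6,2) (6,3) (6,4) (6,5)] -> total=29
Click 3 (1,5) count=2: revealed 0 new [(none)] -> total=29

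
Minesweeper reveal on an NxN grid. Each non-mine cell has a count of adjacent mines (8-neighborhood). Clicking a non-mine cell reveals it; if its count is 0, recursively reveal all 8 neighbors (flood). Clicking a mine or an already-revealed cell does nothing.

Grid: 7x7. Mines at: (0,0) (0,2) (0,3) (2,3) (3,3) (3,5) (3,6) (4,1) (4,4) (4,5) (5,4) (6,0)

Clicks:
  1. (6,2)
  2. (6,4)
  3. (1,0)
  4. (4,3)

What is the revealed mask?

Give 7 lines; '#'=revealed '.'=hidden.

Click 1 (6,2) count=0: revealed 6 new [(5,1) (5,2) (5,3) (6,1) (6,2) (6,3)] -> total=6
Click 2 (6,4) count=1: revealed 1 new [(6,4)] -> total=7
Click 3 (1,0) count=1: revealed 1 new [(1,0)] -> total=8
Click 4 (4,3) count=3: revealed 1 new [(4,3)] -> total=9

Answer: .......
#......
.......
.......
...#...
.###...
.####..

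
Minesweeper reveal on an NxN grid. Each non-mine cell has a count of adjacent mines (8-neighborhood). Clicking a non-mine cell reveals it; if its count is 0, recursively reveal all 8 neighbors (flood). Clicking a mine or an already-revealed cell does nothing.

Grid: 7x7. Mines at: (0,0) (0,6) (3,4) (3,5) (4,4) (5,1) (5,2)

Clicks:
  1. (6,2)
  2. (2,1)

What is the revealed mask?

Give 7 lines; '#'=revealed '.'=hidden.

Click 1 (6,2) count=2: revealed 1 new [(6,2)] -> total=1
Click 2 (2,1) count=0: revealed 25 new [(0,1) (0,2) (0,3) (0,4) (0,5) (1,0) (1,1) (1,2) (1,3) (1,4) (1,5) (2,0) (2,1) (2,2) (2,3) (2,4) (2,5) (3,0) (3,1) (3,2) (3,3) (4,0) (4,1) (4,2) (4,3)] -> total=26

Answer: .#####.
######.
######.
####...
####...
.......
..#....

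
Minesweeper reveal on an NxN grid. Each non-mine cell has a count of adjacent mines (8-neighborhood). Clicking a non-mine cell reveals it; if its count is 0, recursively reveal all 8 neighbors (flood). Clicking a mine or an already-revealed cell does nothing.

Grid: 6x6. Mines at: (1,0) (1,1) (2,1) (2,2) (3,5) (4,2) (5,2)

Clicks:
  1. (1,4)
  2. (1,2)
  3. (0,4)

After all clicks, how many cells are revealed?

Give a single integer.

Click 1 (1,4) count=0: revealed 11 new [(0,2) (0,3) (0,4) (0,5) (1,2) (1,3) (1,4) (1,5) (2,3) (2,4) (2,5)] -> total=11
Click 2 (1,2) count=3: revealed 0 new [(none)] -> total=11
Click 3 (0,4) count=0: revealed 0 new [(none)] -> total=11

Answer: 11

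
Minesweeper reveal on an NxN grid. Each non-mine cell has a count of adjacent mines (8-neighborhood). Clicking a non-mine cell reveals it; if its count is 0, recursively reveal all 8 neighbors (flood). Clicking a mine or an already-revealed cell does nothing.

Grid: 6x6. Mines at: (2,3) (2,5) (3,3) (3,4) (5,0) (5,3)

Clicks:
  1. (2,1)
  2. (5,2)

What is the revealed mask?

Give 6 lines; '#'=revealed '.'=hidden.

Click 1 (2,1) count=0: revealed 21 new [(0,0) (0,1) (0,2) (0,3) (0,4) (0,5) (1,0) (1,1) (1,2) (1,3) (1,4) (1,5) (2,0) (2,1) (2,2) (3,0) (3,1) (3,2) (4,0) (4,1) (4,2)] -> total=21
Click 2 (5,2) count=1: revealed 1 new [(5,2)] -> total=22

Answer: ######
######
###...
###...
###...
..#...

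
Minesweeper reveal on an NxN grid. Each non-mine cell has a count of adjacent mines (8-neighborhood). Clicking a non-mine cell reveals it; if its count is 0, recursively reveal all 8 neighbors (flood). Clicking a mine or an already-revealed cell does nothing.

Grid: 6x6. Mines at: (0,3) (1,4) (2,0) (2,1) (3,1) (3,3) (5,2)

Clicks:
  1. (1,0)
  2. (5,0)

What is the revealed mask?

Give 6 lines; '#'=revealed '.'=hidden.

Answer: ......
#.....
......
......
##....
##....

Derivation:
Click 1 (1,0) count=2: revealed 1 new [(1,0)] -> total=1
Click 2 (5,0) count=0: revealed 4 new [(4,0) (4,1) (5,0) (5,1)] -> total=5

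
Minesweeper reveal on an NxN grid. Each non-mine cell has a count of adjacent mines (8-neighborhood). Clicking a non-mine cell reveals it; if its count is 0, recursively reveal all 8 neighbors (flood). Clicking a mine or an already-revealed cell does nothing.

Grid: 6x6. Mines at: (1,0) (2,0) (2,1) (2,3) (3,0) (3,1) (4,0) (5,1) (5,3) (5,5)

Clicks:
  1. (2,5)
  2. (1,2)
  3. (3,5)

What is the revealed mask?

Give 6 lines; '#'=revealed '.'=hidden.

Answer: .#####
.#####
....##
....##
....##
......

Derivation:
Click 1 (2,5) count=0: revealed 16 new [(0,1) (0,2) (0,3) (0,4) (0,5) (1,1) (1,2) (1,3) (1,4) (1,5) (2,4) (2,5) (3,4) (3,5) (4,4) (4,5)] -> total=16
Click 2 (1,2) count=2: revealed 0 new [(none)] -> total=16
Click 3 (3,5) count=0: revealed 0 new [(none)] -> total=16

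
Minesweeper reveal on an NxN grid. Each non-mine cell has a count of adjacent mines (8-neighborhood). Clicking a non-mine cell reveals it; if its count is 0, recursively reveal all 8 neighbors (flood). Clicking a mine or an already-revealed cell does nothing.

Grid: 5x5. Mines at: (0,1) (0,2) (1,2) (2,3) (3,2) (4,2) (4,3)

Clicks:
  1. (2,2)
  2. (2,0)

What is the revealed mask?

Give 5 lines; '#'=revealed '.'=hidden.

Click 1 (2,2) count=3: revealed 1 new [(2,2)] -> total=1
Click 2 (2,0) count=0: revealed 8 new [(1,0) (1,1) (2,0) (2,1) (3,0) (3,1) (4,0) (4,1)] -> total=9

Answer: .....
##...
###..
##...
##...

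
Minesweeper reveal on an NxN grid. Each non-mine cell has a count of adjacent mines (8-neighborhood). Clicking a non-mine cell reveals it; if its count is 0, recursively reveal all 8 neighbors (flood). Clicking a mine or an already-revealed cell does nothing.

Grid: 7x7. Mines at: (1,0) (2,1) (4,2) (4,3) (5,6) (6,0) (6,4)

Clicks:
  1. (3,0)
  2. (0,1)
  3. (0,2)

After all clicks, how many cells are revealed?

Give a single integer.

Click 1 (3,0) count=1: revealed 1 new [(3,0)] -> total=1
Click 2 (0,1) count=1: revealed 1 new [(0,1)] -> total=2
Click 3 (0,2) count=0: revealed 24 new [(0,2) (0,3) (0,4) (0,5) (0,6) (1,1) (1,2) (1,3) (1,4) (1,5) (1,6) (2,2) (2,3) (2,4) (2,5) (2,6) (3,2) (3,3) (3,4) (3,5) (3,6) (4,4) (4,5) (4,6)] -> total=26

Answer: 26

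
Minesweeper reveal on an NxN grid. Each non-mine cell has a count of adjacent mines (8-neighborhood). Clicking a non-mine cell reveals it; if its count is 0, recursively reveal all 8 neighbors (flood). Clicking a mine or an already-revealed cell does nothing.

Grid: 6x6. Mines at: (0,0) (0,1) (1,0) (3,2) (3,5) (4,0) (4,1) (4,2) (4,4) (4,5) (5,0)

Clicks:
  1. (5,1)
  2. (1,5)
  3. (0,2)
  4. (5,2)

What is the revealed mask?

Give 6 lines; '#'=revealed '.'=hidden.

Answer: ..####
..####
..####
......
......
.##...

Derivation:
Click 1 (5,1) count=4: revealed 1 new [(5,1)] -> total=1
Click 2 (1,5) count=0: revealed 12 new [(0,2) (0,3) (0,4) (0,5) (1,2) (1,3) (1,4) (1,5) (2,2) (2,3) (2,4) (2,5)] -> total=13
Click 3 (0,2) count=1: revealed 0 new [(none)] -> total=13
Click 4 (5,2) count=2: revealed 1 new [(5,2)] -> total=14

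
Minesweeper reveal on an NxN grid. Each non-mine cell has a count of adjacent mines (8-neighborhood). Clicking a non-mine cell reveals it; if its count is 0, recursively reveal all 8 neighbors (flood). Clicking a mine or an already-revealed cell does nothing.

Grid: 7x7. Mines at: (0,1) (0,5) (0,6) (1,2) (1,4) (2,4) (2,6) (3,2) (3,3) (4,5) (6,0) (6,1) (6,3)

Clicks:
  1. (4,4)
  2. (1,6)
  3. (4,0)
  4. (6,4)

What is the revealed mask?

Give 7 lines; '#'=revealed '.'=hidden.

Click 1 (4,4) count=2: revealed 1 new [(4,4)] -> total=1
Click 2 (1,6) count=3: revealed 1 new [(1,6)] -> total=2
Click 3 (4,0) count=0: revealed 10 new [(1,0) (1,1) (2,0) (2,1) (3,0) (3,1) (4,0) (4,1) (5,0) (5,1)] -> total=12
Click 4 (6,4) count=1: revealed 1 new [(6,4)] -> total=13

Answer: .......
##....#
##.....
##.....
##..#..
##.....
....#..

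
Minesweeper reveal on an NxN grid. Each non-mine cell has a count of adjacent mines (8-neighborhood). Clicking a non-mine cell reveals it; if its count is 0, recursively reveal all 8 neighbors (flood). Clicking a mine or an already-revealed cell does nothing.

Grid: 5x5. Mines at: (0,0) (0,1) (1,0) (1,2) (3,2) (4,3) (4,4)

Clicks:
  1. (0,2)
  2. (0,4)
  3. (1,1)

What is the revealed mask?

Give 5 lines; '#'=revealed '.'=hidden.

Answer: ..###
.#.##
...##
...##
.....

Derivation:
Click 1 (0,2) count=2: revealed 1 new [(0,2)] -> total=1
Click 2 (0,4) count=0: revealed 8 new [(0,3) (0,4) (1,3) (1,4) (2,3) (2,4) (3,3) (3,4)] -> total=9
Click 3 (1,1) count=4: revealed 1 new [(1,1)] -> total=10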